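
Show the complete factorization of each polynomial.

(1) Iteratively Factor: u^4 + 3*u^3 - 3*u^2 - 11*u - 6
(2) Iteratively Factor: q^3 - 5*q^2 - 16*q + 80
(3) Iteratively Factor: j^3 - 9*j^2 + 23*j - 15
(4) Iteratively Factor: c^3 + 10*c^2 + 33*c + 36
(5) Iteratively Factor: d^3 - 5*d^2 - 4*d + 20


(1) = (u + 1)*(u^3 + 2*u^2 - 5*u - 6) = (u + 1)*(u + 3)*(u^2 - u - 2) = (u - 2)*(u + 1)*(u + 3)*(u + 1)
(2) = (q - 4)*(q^2 - q - 20) = (q - 4)*(q + 4)*(q - 5)
(3) = (j - 5)*(j^2 - 4*j + 3) = (j - 5)*(j - 3)*(j - 1)
(4) = (c + 3)*(c^2 + 7*c + 12) = (c + 3)^2*(c + 4)
(5) = (d - 5)*(d^2 - 4) = (d - 5)*(d + 2)*(d - 2)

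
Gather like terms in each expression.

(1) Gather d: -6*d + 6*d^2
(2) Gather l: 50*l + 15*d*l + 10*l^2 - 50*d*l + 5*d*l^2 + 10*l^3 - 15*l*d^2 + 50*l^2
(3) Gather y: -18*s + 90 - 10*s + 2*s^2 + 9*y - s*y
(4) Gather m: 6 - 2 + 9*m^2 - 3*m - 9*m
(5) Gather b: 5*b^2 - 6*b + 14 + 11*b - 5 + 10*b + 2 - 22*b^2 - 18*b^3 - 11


(1) = 6*d^2 - 6*d
(2) = 10*l^3 + l^2*(5*d + 60) + l*(-15*d^2 - 35*d + 50)
(3) = 2*s^2 - 28*s + y*(9 - s) + 90
(4) = 9*m^2 - 12*m + 4
(5) = -18*b^3 - 17*b^2 + 15*b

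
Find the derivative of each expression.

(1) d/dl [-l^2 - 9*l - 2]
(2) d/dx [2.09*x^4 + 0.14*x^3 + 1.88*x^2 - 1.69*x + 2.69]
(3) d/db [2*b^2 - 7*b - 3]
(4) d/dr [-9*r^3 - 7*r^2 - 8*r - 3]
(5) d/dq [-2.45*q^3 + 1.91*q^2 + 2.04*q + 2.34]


(1) = -2*l - 9
(2) = 8.36*x^3 + 0.42*x^2 + 3.76*x - 1.69
(3) = 4*b - 7
(4) = -27*r^2 - 14*r - 8
(5) = -7.35*q^2 + 3.82*q + 2.04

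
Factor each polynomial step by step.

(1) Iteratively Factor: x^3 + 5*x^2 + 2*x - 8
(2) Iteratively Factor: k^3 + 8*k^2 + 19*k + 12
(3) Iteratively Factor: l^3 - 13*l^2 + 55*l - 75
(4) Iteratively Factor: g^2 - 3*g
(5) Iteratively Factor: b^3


(1) = (x + 4)*(x^2 + x - 2) = (x + 2)*(x + 4)*(x - 1)
(2) = (k + 4)*(k^2 + 4*k + 3) = (k + 3)*(k + 4)*(k + 1)
(3) = (l - 3)*(l^2 - 10*l + 25) = (l - 5)*(l - 3)*(l - 5)
(4) = (g)*(g - 3)
(5) = (b)*(b^2) = b^2*(b)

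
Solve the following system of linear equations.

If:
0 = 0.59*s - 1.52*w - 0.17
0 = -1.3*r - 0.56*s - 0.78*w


Then:
r = -1.70977835723598*w - 0.124119947848761
s = 2.57627118644068*w + 0.288135593220339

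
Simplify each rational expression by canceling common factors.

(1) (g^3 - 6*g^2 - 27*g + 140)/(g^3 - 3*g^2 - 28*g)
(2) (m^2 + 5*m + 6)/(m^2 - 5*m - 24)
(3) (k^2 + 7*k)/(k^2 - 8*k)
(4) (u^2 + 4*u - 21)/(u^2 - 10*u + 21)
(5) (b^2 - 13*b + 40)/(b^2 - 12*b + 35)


(1) = (g^2 + g - 20)/(g^2 + 4*g)
(2) = (m + 2)/(m - 8)
(3) = (k + 7)/(k - 8)
(4) = (u + 7)/(u - 7)
(5) = (b - 8)/(b - 7)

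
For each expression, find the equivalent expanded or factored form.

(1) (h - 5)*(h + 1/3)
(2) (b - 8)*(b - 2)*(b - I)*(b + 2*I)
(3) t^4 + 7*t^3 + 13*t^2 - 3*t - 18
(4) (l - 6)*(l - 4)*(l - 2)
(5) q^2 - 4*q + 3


(1) = h^2 - 14*h/3 - 5/3
(2) = b^4 - 10*b^3 + I*b^3 + 18*b^2 - 10*I*b^2 - 20*b + 16*I*b + 32
(3) = (t - 1)*(t + 2)*(t + 3)^2
(4) = l^3 - 12*l^2 + 44*l - 48
(5) = (q - 3)*(q - 1)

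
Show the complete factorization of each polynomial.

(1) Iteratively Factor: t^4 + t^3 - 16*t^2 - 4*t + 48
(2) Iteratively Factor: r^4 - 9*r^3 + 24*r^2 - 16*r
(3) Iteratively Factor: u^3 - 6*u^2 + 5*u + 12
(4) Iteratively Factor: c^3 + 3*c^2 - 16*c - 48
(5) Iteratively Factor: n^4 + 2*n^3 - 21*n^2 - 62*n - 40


(1) = (t + 4)*(t^3 - 3*t^2 - 4*t + 12) = (t - 2)*(t + 4)*(t^2 - t - 6) = (t - 3)*(t - 2)*(t + 4)*(t + 2)
(2) = (r - 4)*(r^3 - 5*r^2 + 4*r) = (r - 4)*(r - 1)*(r^2 - 4*r) = (r - 4)^2*(r - 1)*(r)
(3) = (u - 3)*(u^2 - 3*u - 4) = (u - 4)*(u - 3)*(u + 1)
(4) = (c + 4)*(c^2 - c - 12) = (c - 4)*(c + 4)*(c + 3)
(5) = (n + 1)*(n^3 + n^2 - 22*n - 40) = (n + 1)*(n + 4)*(n^2 - 3*n - 10) = (n + 1)*(n + 2)*(n + 4)*(n - 5)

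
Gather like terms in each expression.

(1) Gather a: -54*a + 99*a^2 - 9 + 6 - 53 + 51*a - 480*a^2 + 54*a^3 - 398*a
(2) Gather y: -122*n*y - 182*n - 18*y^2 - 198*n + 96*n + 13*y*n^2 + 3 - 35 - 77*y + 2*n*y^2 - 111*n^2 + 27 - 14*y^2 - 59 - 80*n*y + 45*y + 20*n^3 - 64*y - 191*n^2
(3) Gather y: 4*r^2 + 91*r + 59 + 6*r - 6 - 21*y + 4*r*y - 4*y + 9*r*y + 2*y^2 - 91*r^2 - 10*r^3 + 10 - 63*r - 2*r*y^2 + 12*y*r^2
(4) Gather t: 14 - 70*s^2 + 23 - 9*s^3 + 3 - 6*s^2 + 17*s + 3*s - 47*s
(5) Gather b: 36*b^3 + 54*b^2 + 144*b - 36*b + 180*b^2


(1) = 54*a^3 - 381*a^2 - 401*a - 56
(2) = 20*n^3 - 302*n^2 - 284*n + y^2*(2*n - 32) + y*(13*n^2 - 202*n - 96) - 64
(3) = -10*r^3 - 87*r^2 + 34*r + y^2*(2 - 2*r) + y*(12*r^2 + 13*r - 25) + 63
(4) = -9*s^3 - 76*s^2 - 27*s + 40
(5) = 36*b^3 + 234*b^2 + 108*b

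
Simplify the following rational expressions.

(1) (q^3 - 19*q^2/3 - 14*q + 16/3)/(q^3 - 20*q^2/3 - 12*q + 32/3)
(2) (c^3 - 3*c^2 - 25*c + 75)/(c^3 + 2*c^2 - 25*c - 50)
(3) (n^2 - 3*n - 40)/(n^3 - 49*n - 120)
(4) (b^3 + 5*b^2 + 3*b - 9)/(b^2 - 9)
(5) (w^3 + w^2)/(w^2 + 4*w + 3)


(1) = (3*q - 1)/(3*q - 2)
(2) = (c - 3)/(c + 2)
(3) = 1/(n + 3)
(4) = (b^2 + 2*b - 3)/(b - 3)
(5) = w^2/(w + 3)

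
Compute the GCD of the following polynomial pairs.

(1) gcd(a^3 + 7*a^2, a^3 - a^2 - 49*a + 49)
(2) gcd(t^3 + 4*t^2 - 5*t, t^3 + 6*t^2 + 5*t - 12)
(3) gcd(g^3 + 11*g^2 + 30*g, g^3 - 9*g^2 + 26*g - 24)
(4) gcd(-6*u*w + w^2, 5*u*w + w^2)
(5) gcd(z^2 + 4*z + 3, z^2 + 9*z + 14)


(1) = gcd(a^2*(a + 7), (a - 7)*(a - 1)*(a + 7)) = a + 7
(2) = gcd(t*(t - 1)*(t + 5), (t - 1)*(t + 3)*(t + 4)) = t - 1
(3) = gcd(g*(g + 5)*(g + 6), (g - 4)*(g - 3)*(g - 2)) = 1
(4) = w
(5) = gcd((z + 1)*(z + 3), (z + 2)*(z + 7)) = 1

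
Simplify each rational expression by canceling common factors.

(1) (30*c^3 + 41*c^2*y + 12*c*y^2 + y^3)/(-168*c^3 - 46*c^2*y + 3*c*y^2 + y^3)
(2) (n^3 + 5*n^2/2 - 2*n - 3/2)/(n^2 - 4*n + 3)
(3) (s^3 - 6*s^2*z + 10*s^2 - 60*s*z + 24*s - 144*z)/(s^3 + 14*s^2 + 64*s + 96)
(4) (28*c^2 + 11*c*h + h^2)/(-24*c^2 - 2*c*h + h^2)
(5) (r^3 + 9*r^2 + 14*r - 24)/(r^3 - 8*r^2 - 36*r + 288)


(1) = (5*c^2 + 6*c*y + y^2)/(-28*c^2 - 3*c*y + y^2)
(2) = (2*n^2 + 7*n + 3)/(2*n - 6)
(3) = (s - 6*z)/(s + 4)
(4) = (-7*c - h)/(6*c - h)
(5) = (r^2 + 3*r - 4)/(r^2 - 14*r + 48)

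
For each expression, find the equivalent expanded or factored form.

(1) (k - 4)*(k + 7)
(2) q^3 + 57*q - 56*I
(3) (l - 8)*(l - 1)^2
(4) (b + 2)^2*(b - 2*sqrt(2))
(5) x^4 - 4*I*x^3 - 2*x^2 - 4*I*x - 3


(1) = k^2 + 3*k - 28
(2) = (q - 7*I)*(q - I)*(q + 8*I)
(3) = l^3 - 10*l^2 + 17*l - 8
(4) = b^3 - 2*sqrt(2)*b^2 + 4*b^2 - 8*sqrt(2)*b + 4*b - 8*sqrt(2)
(5) = (x - 3*I)*(x - I)^2*(x + I)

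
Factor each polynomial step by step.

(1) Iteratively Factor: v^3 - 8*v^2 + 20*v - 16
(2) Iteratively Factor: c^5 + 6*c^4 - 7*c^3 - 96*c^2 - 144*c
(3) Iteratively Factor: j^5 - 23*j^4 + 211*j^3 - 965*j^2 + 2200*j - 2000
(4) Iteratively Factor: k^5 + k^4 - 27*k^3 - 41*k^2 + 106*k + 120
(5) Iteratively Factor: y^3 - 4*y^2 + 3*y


(1) = (v - 2)*(v^2 - 6*v + 8) = (v - 4)*(v - 2)*(v - 2)
(2) = (c + 3)*(c^4 + 3*c^3 - 16*c^2 - 48*c) = c*(c + 3)*(c^3 + 3*c^2 - 16*c - 48) = c*(c + 3)^2*(c^2 - 16) = c*(c - 4)*(c + 3)^2*(c + 4)
(3) = (j - 5)*(j^4 - 18*j^3 + 121*j^2 - 360*j + 400) = (j - 5)^2*(j^3 - 13*j^2 + 56*j - 80) = (j - 5)^3*(j^2 - 8*j + 16) = (j - 5)^3*(j - 4)*(j - 4)
(4) = (k + 4)*(k^4 - 3*k^3 - 15*k^2 + 19*k + 30) = (k - 5)*(k + 4)*(k^3 + 2*k^2 - 5*k - 6) = (k - 5)*(k - 2)*(k + 4)*(k^2 + 4*k + 3) = (k - 5)*(k - 2)*(k + 1)*(k + 4)*(k + 3)
(5) = (y - 1)*(y^2 - 3*y) = (y - 3)*(y - 1)*(y)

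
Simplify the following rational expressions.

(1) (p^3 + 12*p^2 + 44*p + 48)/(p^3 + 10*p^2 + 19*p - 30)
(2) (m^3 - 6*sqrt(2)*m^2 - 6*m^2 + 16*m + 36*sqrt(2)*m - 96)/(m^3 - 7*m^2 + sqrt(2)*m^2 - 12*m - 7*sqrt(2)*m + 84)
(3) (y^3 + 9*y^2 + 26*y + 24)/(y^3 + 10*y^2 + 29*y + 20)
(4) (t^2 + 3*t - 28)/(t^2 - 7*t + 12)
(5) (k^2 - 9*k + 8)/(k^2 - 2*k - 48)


(1) = (p^2 + 6*p + 8)/(p^2 + 4*p - 5)
(2) = (m^2 + m*(-6 - 4*sqrt(2)) + 24*sqrt(2))/(m^2 + m*(-7 + 3*sqrt(2)) - 21*sqrt(2))
(3) = (y^2 + 5*y + 6)/(y^2 + 6*y + 5)
(4) = (t + 7)/(t - 3)
(5) = (k - 1)/(k + 6)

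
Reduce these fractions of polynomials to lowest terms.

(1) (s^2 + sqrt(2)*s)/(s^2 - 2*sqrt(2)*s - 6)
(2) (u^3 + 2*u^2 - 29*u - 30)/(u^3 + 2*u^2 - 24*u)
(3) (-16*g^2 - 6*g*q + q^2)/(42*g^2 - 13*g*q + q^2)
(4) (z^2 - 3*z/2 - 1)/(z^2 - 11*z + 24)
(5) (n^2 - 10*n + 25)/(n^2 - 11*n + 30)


(1) = s/(s - 3*sqrt(2))
(2) = (u^2 - 4*u - 5)/(u^2 - 4*u)
(3) = (-16*g^2 - 6*g*q + q^2)/(42*g^2 - 13*g*q + q^2)
(4) = (2*z^2 - 3*z - 2)/(2*z^2 - 22*z + 48)
(5) = (n - 5)/(n - 6)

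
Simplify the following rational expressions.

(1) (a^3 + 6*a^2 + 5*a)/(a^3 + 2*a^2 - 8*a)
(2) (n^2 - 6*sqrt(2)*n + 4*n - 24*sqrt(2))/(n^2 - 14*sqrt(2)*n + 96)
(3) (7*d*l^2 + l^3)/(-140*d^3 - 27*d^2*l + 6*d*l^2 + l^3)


(1) = (a^2 + 6*a + 5)/(a^2 + 2*a - 8)
(2) = (n + 4)/(n - 8*sqrt(2))
(3) = -l^2/(20*d^2 + d*l - l^2)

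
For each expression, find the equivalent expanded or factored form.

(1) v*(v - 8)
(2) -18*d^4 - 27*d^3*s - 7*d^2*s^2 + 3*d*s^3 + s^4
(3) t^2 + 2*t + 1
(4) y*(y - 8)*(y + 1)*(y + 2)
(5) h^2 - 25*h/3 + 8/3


(1) = v^2 - 8*v
(2) = (-3*d + s)*(d + s)*(2*d + s)*(3*d + s)
(3) = (t + 1)^2
(4) = y^4 - 5*y^3 - 22*y^2 - 16*y
(5) = (h - 8)*(h - 1/3)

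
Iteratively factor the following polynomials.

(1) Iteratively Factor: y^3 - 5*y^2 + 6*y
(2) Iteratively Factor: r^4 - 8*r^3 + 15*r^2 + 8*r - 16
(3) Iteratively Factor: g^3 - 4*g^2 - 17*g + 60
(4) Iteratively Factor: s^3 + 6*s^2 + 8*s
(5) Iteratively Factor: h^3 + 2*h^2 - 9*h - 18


(1) = (y - 3)*(y^2 - 2*y) = y*(y - 3)*(y - 2)
(2) = (r - 4)*(r^3 - 4*r^2 - r + 4) = (r - 4)*(r + 1)*(r^2 - 5*r + 4) = (r - 4)*(r - 1)*(r + 1)*(r - 4)
(3) = (g - 3)*(g^2 - g - 20) = (g - 3)*(g + 4)*(g - 5)
(4) = (s)*(s^2 + 6*s + 8) = s*(s + 2)*(s + 4)
(5) = (h + 2)*(h^2 - 9) = (h - 3)*(h + 2)*(h + 3)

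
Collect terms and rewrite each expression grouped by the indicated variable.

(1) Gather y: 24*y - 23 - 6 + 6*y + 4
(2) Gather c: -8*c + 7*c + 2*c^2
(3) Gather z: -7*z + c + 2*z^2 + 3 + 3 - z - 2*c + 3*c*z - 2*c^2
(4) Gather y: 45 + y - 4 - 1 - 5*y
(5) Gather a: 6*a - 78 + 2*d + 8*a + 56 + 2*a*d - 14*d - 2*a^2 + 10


(1) = 30*y - 25
(2) = 2*c^2 - c
(3) = -2*c^2 - c + 2*z^2 + z*(3*c - 8) + 6
(4) = 40 - 4*y
(5) = -2*a^2 + a*(2*d + 14) - 12*d - 12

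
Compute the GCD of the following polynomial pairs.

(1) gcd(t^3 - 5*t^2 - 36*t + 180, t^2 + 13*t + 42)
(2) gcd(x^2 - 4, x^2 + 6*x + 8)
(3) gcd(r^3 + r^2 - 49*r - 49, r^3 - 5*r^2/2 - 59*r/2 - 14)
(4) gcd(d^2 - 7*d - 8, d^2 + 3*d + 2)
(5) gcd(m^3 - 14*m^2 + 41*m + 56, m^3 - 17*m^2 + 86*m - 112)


(1) = gcd((t - 6)*(t - 5)*(t + 6), (t + 6)*(t + 7)) = t + 6
(2) = x + 2
(3) = gcd((r - 7)*(r + 1)*(r + 7), (r - 7)*(r + 1/2)*(r + 4)) = r - 7
(4) = gcd((d - 8)*(d + 1), (d + 1)*(d + 2)) = d + 1
(5) = gcd((m - 8)*(m - 7)*(m + 1), (m - 8)*(m - 7)*(m - 2)) = m^2 - 15*m + 56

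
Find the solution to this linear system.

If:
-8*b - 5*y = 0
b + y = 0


Then:
b = 0
y = 0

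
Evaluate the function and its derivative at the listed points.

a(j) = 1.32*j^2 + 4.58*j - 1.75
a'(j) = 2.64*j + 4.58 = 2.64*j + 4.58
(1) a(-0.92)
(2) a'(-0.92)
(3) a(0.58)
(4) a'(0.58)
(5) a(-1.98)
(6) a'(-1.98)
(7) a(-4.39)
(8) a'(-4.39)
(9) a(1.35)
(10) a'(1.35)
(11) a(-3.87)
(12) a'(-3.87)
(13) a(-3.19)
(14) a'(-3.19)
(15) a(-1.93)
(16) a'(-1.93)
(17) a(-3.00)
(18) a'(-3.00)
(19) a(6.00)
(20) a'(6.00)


(1) = -4.85
(2) = 2.15
(3) = 1.35
(4) = 6.11
(5) = -5.64
(6) = -0.65
(7) = 3.58
(8) = -7.01
(9) = 6.84
(10) = 8.14
(11) = 0.29
(12) = -5.64
(13) = -2.93
(14) = -3.84
(15) = -5.67
(16) = -0.52
(17) = -3.61
(18) = -3.34
(19) = 73.25
(20) = 20.42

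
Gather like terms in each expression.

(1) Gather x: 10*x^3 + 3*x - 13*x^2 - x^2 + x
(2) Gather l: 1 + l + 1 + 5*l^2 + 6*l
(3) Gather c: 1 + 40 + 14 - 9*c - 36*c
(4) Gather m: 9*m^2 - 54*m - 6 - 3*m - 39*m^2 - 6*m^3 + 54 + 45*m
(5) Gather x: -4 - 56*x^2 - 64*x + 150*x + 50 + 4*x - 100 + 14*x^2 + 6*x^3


(1) = 10*x^3 - 14*x^2 + 4*x
(2) = 5*l^2 + 7*l + 2
(3) = 55 - 45*c
(4) = -6*m^3 - 30*m^2 - 12*m + 48
(5) = 6*x^3 - 42*x^2 + 90*x - 54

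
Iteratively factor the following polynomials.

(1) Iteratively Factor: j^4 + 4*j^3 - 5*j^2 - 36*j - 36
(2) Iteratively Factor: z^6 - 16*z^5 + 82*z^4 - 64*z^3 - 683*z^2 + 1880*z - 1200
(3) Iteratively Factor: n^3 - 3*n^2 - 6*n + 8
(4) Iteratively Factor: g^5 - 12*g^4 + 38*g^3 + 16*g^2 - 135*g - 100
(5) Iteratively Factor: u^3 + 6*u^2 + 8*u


(1) = (j + 2)*(j^3 + 2*j^2 - 9*j - 18) = (j - 3)*(j + 2)*(j^2 + 5*j + 6) = (j - 3)*(j + 2)^2*(j + 3)
(2) = (z + 3)*(z^5 - 19*z^4 + 139*z^3 - 481*z^2 + 760*z - 400) = (z - 5)*(z + 3)*(z^4 - 14*z^3 + 69*z^2 - 136*z + 80) = (z - 5)*(z - 1)*(z + 3)*(z^3 - 13*z^2 + 56*z - 80) = (z - 5)*(z - 4)*(z - 1)*(z + 3)*(z^2 - 9*z + 20) = (z - 5)*(z - 4)^2*(z - 1)*(z + 3)*(z - 5)
(3) = (n - 1)*(n^2 - 2*n - 8) = (n - 1)*(n + 2)*(n - 4)
(4) = (g - 5)*(g^4 - 7*g^3 + 3*g^2 + 31*g + 20) = (g - 5)^2*(g^3 - 2*g^2 - 7*g - 4) = (g - 5)^2*(g + 1)*(g^2 - 3*g - 4) = (g - 5)^2*(g + 1)^2*(g - 4)
(5) = (u + 2)*(u^2 + 4*u) = (u + 2)*(u + 4)*(u)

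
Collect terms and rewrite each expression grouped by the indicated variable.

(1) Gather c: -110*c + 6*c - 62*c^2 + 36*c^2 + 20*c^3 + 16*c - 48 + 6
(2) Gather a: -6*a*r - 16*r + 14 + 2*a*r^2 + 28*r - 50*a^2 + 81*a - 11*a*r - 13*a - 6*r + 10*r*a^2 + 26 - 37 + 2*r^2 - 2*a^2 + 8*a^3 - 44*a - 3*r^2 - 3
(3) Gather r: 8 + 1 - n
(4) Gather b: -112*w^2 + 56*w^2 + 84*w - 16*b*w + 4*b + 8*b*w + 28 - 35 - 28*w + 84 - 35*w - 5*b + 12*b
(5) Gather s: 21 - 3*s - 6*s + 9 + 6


(1) = 20*c^3 - 26*c^2 - 88*c - 42
(2) = 8*a^3 + a^2*(10*r - 52) + a*(2*r^2 - 17*r + 24) - r^2 + 6*r
(3) = 9 - n
(4) = b*(11 - 8*w) - 56*w^2 + 21*w + 77
(5) = 36 - 9*s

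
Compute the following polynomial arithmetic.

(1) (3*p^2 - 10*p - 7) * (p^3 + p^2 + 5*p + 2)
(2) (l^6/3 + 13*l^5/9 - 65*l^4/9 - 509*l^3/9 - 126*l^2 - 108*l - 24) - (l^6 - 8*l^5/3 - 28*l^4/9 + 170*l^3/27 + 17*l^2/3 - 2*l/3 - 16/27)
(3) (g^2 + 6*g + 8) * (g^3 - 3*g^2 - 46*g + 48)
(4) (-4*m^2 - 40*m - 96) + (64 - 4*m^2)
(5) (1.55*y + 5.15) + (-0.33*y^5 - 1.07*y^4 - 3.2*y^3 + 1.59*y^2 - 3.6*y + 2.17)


(1) = 3*p^5 - 7*p^4 - 2*p^3 - 51*p^2 - 55*p - 14
(2) = -2*l^6/3 + 37*l^5/9 - 37*l^4/9 - 1697*l^3/27 - 395*l^2/3 - 322*l/3 - 632/27
(3) = g^5 + 3*g^4 - 56*g^3 - 252*g^2 - 80*g + 384
(4) = -8*m^2 - 40*m - 32
(5) = -0.33*y^5 - 1.07*y^4 - 3.2*y^3 + 1.59*y^2 - 2.05*y + 7.32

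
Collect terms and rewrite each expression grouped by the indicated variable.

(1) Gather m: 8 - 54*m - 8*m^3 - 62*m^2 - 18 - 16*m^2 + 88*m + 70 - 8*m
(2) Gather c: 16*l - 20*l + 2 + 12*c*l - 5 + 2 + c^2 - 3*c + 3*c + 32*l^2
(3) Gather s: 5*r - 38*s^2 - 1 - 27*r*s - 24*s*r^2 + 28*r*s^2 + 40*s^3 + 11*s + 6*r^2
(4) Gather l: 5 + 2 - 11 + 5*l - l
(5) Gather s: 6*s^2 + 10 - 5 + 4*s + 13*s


(1) = -8*m^3 - 78*m^2 + 26*m + 60
(2) = c^2 + 12*c*l + 32*l^2 - 4*l - 1
(3) = 6*r^2 + 5*r + 40*s^3 + s^2*(28*r - 38) + s*(-24*r^2 - 27*r + 11) - 1
(4) = 4*l - 4
(5) = 6*s^2 + 17*s + 5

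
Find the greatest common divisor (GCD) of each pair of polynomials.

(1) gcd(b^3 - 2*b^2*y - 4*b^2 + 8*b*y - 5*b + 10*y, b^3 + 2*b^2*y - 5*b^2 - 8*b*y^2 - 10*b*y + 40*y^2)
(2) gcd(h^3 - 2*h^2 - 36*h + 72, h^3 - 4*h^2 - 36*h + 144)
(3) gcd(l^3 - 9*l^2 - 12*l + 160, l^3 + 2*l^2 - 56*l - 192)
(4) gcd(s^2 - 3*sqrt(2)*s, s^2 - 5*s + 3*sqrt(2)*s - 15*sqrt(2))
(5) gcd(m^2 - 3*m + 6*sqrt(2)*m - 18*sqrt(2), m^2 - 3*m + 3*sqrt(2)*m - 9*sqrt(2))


(1) = gcd((b - 5)*(b + 1)*(b - 2*y), (b - 5)*(b - 2*y)*(b + 4*y)) = -b^2 + 2*b*y + 5*b - 10*y
(2) = gcd((h - 6)*(h - 2)*(h + 6), (h - 6)*(h - 4)*(h + 6)) = h^2 - 36
(3) = gcd((l - 8)*(l - 5)*(l + 4), (l - 8)*(l + 4)*(l + 6)) = l^2 - 4*l - 32
(4) = gcd(s*(s - 3*sqrt(2)), (s - 5)*(s + 3*sqrt(2))) = 1
(5) = m - 3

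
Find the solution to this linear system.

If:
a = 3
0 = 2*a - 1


Then:
No Solution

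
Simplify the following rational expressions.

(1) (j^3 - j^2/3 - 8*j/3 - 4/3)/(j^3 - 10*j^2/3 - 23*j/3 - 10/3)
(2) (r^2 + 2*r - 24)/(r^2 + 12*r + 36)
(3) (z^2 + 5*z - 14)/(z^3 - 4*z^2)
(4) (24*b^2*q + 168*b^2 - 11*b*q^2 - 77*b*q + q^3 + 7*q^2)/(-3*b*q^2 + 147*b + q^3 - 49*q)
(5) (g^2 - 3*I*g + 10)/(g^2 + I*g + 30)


(1) = (j - 2)/(j - 5)
(2) = (r - 4)/(r + 6)
(3) = (z^2 + 5*z - 14)/(z^3 - 4*z^2)
(4) = (-8*b + q)/(q - 7)
(5) = (g + 2*I)/(g + 6*I)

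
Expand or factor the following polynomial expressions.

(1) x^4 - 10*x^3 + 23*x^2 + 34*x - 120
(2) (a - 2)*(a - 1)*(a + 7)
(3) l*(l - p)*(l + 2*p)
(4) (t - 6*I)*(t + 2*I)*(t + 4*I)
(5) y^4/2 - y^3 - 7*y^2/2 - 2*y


(1) = (x - 5)*(x - 4)*(x - 3)*(x + 2)
(2) = a^3 + 4*a^2 - 19*a + 14
(3) = l^3 + l^2*p - 2*l*p^2
(4) = t^3 + 28*t + 48*I
(5) = y*(y/2 + 1/2)*(y - 4)*(y + 1)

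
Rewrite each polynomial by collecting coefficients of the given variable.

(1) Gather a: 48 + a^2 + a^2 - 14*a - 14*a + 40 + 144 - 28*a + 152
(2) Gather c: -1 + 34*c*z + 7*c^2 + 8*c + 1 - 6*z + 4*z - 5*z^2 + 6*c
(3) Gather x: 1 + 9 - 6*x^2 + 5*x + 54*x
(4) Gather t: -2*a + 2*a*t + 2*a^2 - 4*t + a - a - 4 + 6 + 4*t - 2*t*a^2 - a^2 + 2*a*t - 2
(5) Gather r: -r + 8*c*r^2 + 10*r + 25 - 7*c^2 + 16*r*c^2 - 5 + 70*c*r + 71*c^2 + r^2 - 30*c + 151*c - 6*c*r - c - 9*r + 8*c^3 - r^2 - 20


(1) = 2*a^2 - 56*a + 384
(2) = 7*c^2 + c*(34*z + 14) - 5*z^2 - 2*z
(3) = -6*x^2 + 59*x + 10
(4) = a^2 - 2*a + t*(-2*a^2 + 4*a)
(5) = 8*c^3 + 64*c^2 + 8*c*r^2 + 120*c + r*(16*c^2 + 64*c)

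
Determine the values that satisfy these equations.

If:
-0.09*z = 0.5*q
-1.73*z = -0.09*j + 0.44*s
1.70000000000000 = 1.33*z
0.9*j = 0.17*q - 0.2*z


Then:
j = -0.33
q = -0.23
s = -5.09
z = 1.28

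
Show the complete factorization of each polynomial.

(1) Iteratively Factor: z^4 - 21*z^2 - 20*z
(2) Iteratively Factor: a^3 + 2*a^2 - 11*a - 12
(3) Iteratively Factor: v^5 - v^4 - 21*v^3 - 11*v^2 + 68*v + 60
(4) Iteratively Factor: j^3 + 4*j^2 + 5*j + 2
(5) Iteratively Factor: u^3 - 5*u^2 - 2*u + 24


(1) = (z + 1)*(z^3 - z^2 - 20*z) = (z + 1)*(z + 4)*(z^2 - 5*z) = z*(z + 1)*(z + 4)*(z - 5)
(2) = (a + 4)*(a^2 - 2*a - 3) = (a + 1)*(a + 4)*(a - 3)
(3) = (v + 1)*(v^4 - 2*v^3 - 19*v^2 + 8*v + 60) = (v - 5)*(v + 1)*(v^3 + 3*v^2 - 4*v - 12) = (v - 5)*(v - 2)*(v + 1)*(v^2 + 5*v + 6) = (v - 5)*(v - 2)*(v + 1)*(v + 3)*(v + 2)
(4) = (j + 1)*(j^2 + 3*j + 2) = (j + 1)*(j + 2)*(j + 1)
(5) = (u + 2)*(u^2 - 7*u + 12) = (u - 4)*(u + 2)*(u - 3)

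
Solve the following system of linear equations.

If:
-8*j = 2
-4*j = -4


Then:
No Solution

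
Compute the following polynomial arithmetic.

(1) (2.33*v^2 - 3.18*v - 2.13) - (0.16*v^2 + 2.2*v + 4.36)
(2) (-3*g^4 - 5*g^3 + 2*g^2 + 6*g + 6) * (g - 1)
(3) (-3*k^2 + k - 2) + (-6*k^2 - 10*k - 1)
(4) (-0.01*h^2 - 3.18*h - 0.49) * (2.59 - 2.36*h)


(1) = 2.17*v^2 - 5.38*v - 6.49
(2) = -3*g^5 - 2*g^4 + 7*g^3 + 4*g^2 - 6
(3) = -9*k^2 - 9*k - 3
(4) = 0.0236*h^3 + 7.4789*h^2 - 7.0798*h - 1.2691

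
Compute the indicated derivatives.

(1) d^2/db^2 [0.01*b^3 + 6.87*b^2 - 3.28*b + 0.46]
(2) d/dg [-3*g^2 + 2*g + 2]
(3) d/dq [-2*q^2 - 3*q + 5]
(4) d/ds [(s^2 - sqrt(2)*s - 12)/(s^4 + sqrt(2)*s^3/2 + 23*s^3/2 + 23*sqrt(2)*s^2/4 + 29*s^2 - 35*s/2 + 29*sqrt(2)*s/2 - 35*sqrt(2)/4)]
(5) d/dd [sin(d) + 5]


(1) = 0.06*b + 13.74
(2) = 2 - 6*g
(3) = -4*q - 3
(4) = 4*((2*s - sqrt(2))*(4*s^4 + 2*sqrt(2)*s^3 + 46*s^3 + 23*sqrt(2)*s^2 + 116*s^2 - 70*s + 58*sqrt(2)*s - 35*sqrt(2)) + 2*(-s^2 + sqrt(2)*s + 12)*(8*s^3 + 3*sqrt(2)*s^2 + 69*s^2 + 23*sqrt(2)*s + 116*s - 35 + 29*sqrt(2)))/(4*s^4 + 2*sqrt(2)*s^3 + 46*s^3 + 23*sqrt(2)*s^2 + 116*s^2 - 70*s + 58*sqrt(2)*s - 35*sqrt(2))^2
(5) = cos(d)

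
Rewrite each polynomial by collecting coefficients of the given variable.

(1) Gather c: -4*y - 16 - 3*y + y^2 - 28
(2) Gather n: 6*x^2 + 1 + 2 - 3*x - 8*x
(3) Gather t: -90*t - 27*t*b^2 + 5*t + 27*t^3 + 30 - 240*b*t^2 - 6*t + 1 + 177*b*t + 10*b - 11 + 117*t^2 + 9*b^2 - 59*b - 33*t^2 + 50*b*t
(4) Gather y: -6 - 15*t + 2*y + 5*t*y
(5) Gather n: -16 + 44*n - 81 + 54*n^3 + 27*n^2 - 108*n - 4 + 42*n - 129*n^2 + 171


(1) = y^2 - 7*y - 44
(2) = 6*x^2 - 11*x + 3
(3) = 9*b^2 - 49*b + 27*t^3 + t^2*(84 - 240*b) + t*(-27*b^2 + 227*b - 91) + 20
(4) = -15*t + y*(5*t + 2) - 6
(5) = 54*n^3 - 102*n^2 - 22*n + 70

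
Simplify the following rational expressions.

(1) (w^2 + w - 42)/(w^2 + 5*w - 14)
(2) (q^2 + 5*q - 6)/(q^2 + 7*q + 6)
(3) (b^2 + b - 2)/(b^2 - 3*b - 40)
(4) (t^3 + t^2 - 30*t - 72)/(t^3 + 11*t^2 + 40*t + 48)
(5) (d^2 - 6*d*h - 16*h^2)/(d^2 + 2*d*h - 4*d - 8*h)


(1) = (w - 6)/(w - 2)
(2) = (q - 1)/(q + 1)
(3) = (b^2 + b - 2)/(b^2 - 3*b - 40)
(4) = (t - 6)/(t + 4)
(5) = (d - 8*h)/(d - 4)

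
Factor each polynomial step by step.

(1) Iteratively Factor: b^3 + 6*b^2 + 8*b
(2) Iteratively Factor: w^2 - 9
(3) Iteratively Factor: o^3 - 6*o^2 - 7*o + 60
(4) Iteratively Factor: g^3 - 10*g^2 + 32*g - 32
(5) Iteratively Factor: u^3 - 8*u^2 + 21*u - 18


(1) = (b + 4)*(b^2 + 2*b) = (b + 2)*(b + 4)*(b)
(2) = (w + 3)*(w - 3)
(3) = (o - 4)*(o^2 - 2*o - 15) = (o - 4)*(o + 3)*(o - 5)
(4) = (g - 4)*(g^2 - 6*g + 8) = (g - 4)*(g - 2)*(g - 4)
(5) = (u - 3)*(u^2 - 5*u + 6) = (u - 3)*(u - 2)*(u - 3)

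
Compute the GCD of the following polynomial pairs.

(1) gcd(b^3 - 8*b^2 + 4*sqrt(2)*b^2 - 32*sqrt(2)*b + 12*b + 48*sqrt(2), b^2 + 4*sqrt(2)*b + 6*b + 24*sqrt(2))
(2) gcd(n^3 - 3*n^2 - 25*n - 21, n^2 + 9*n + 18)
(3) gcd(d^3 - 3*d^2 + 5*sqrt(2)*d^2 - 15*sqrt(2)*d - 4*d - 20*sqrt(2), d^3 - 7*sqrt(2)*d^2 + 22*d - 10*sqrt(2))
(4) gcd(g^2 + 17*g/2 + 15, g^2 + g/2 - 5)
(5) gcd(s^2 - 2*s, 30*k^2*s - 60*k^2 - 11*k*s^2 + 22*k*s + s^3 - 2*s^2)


(1) = gcd((b - 6)*(b - 2)*(b + 4*sqrt(2)), (b + 6)*(b + 4*sqrt(2))) = b + 4*sqrt(2)
(2) = n + 3
(3) = gcd((d - 4)*(d + 1)*(d + 5*sqrt(2)), (d - 5*sqrt(2))*(d - sqrt(2))^2) = 1
(4) = gcd((g + 5/2)*(g + 6), (g - 2)*(g + 5/2)) = g + 5/2
(5) = gcd(s*(s - 2), (-6*k + s)*(-5*k + s)*(s - 2)) = s - 2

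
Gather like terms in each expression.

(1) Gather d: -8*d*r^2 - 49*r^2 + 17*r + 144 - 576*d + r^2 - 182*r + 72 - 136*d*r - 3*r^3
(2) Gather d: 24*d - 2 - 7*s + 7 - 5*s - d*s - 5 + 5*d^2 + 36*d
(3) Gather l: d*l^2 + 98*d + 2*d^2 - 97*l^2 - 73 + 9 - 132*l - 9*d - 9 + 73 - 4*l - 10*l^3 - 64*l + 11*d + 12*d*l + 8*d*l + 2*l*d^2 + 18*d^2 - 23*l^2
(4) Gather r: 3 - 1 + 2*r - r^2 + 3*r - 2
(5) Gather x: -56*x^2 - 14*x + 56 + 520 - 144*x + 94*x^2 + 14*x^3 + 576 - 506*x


(1) = d*(-8*r^2 - 136*r - 576) - 3*r^3 - 48*r^2 - 165*r + 216
(2) = 5*d^2 + d*(60 - s) - 12*s
(3) = 20*d^2 + 100*d - 10*l^3 + l^2*(d - 120) + l*(2*d^2 + 20*d - 200)
(4) = -r^2 + 5*r
(5) = 14*x^3 + 38*x^2 - 664*x + 1152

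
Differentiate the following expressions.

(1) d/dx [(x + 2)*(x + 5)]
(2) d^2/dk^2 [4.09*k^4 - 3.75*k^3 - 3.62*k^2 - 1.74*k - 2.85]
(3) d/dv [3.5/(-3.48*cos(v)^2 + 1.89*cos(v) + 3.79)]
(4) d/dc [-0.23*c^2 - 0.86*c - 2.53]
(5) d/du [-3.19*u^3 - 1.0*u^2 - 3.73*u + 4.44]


(1) = 2*x + 7
(2) = 49.08*k^2 - 22.5*k - 7.24
(3) = (6.615 - 24.36*cos(v))*sin(v)/(-3.48*cos(v)^2 + 1.89*cos(v) + 3.79)^2
(4) = -0.46*c - 0.86
(5) = -9.57*u^2 - 2.0*u - 3.73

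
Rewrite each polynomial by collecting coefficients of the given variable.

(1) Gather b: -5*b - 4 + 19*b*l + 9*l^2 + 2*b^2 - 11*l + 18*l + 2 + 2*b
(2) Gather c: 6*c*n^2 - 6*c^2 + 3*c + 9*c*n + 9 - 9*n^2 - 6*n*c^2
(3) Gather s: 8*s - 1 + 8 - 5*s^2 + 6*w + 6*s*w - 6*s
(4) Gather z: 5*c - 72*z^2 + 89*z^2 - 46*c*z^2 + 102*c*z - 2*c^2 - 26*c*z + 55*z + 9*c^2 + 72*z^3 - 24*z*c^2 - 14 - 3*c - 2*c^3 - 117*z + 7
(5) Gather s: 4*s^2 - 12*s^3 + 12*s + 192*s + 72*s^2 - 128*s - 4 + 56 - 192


(1) = 2*b^2 + b*(19*l - 3) + 9*l^2 + 7*l - 2
(2) = c^2*(-6*n - 6) + c*(6*n^2 + 9*n + 3) - 9*n^2 + 9
(3) = -5*s^2 + s*(6*w + 2) + 6*w + 7
(4) = -2*c^3 + 7*c^2 + 2*c + 72*z^3 + z^2*(17 - 46*c) + z*(-24*c^2 + 76*c - 62) - 7
(5) = -12*s^3 + 76*s^2 + 76*s - 140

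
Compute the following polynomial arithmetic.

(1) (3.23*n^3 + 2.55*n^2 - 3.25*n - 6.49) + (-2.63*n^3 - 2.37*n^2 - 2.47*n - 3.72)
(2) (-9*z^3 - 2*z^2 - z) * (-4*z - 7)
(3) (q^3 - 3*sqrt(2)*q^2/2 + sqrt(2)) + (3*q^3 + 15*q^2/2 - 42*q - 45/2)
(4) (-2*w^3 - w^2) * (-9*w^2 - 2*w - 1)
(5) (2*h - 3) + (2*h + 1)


(1) = 0.6*n^3 + 0.18*n^2 - 5.72*n - 10.21
(2) = 36*z^4 + 71*z^3 + 18*z^2 + 7*z
(3) = 4*q^3 - 3*sqrt(2)*q^2/2 + 15*q^2/2 - 42*q - 45/2 + sqrt(2)
(4) = 18*w^5 + 13*w^4 + 4*w^3 + w^2
(5) = 4*h - 2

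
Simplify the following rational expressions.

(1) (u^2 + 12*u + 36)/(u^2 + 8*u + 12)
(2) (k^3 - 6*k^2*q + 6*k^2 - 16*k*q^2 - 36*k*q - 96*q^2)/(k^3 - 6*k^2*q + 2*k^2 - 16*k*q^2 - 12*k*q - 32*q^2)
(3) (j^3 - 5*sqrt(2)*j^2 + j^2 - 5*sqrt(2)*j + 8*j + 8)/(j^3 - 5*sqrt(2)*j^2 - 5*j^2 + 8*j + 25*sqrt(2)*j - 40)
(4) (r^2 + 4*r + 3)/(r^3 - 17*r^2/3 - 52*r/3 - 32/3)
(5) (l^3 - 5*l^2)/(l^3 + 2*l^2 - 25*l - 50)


(1) = (u + 6)/(u + 2)
(2) = (k + 6)/(k + 2)
(3) = (j + 1)/(j - 5)
(4) = (3*r + 9)/(3*r^2 - 20*r - 32)
(5) = l^2/(l^2 + 7*l + 10)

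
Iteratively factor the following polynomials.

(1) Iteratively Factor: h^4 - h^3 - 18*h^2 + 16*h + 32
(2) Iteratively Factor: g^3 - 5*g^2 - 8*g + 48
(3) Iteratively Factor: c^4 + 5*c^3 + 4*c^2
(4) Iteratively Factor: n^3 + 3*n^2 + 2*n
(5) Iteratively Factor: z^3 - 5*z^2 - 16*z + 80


(1) = (h - 4)*(h^3 + 3*h^2 - 6*h - 8) = (h - 4)*(h + 1)*(h^2 + 2*h - 8) = (h - 4)*(h + 1)*(h + 4)*(h - 2)
(2) = (g + 3)*(g^2 - 8*g + 16) = (g - 4)*(g + 3)*(g - 4)
(3) = (c + 1)*(c^3 + 4*c^2) = c*(c + 1)*(c^2 + 4*c) = c*(c + 1)*(c + 4)*(c)
(4) = (n)*(n^2 + 3*n + 2) = n*(n + 1)*(n + 2)
(5) = (z + 4)*(z^2 - 9*z + 20) = (z - 4)*(z + 4)*(z - 5)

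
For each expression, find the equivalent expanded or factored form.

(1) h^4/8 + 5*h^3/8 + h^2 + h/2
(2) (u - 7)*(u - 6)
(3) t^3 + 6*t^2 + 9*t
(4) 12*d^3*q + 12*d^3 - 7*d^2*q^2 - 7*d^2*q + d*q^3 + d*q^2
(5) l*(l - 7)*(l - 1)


(1) = h*(h/4 + 1/2)*(h/2 + 1)*(h + 1)
(2) = u^2 - 13*u + 42
(3) = t*(t + 3)^2
(4) = (-4*d + q)*(-3*d + q)*(d*q + d)
(5) = l^3 - 8*l^2 + 7*l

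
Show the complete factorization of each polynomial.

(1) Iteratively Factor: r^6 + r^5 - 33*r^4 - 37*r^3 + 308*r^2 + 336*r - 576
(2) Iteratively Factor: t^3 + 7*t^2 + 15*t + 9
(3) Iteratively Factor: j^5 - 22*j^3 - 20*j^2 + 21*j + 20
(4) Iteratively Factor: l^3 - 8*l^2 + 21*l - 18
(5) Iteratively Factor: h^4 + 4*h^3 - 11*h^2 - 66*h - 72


(1) = (r + 3)*(r^5 - 2*r^4 - 27*r^3 + 44*r^2 + 176*r - 192) = (r - 4)*(r + 3)*(r^4 + 2*r^3 - 19*r^2 - 32*r + 48) = (r - 4)*(r + 3)^2*(r^3 - r^2 - 16*r + 16) = (r - 4)*(r + 3)^2*(r + 4)*(r^2 - 5*r + 4) = (r - 4)*(r - 1)*(r + 3)^2*(r + 4)*(r - 4)
(2) = (t + 1)*(t^2 + 6*t + 9) = (t + 1)*(t + 3)*(t + 3)
(3) = (j + 1)*(j^4 - j^3 - 21*j^2 + j + 20) = (j - 5)*(j + 1)*(j^3 + 4*j^2 - j - 4) = (j - 5)*(j + 1)*(j + 4)*(j^2 - 1) = (j - 5)*(j - 1)*(j + 1)*(j + 4)*(j + 1)
(4) = (l - 3)*(l^2 - 5*l + 6) = (l - 3)^2*(l - 2)
(5) = (h + 2)*(h^3 + 2*h^2 - 15*h - 36) = (h + 2)*(h + 3)*(h^2 - h - 12) = (h - 4)*(h + 2)*(h + 3)*(h + 3)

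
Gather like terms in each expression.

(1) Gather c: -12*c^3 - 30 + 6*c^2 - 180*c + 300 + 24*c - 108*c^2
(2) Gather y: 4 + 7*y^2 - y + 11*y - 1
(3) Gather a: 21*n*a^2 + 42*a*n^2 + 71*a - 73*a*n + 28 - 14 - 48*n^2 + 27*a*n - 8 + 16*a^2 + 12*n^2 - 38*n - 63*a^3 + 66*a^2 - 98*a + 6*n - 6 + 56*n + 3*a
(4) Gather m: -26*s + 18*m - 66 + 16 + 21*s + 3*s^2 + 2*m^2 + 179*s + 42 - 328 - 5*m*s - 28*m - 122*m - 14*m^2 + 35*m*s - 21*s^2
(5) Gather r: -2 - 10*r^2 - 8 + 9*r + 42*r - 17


(1) = -12*c^3 - 102*c^2 - 156*c + 270
(2) = 7*y^2 + 10*y + 3
(3) = -63*a^3 + a^2*(21*n + 82) + a*(42*n^2 - 46*n - 24) - 36*n^2 + 24*n
(4) = -12*m^2 + m*(30*s - 132) - 18*s^2 + 174*s - 336
(5) = -10*r^2 + 51*r - 27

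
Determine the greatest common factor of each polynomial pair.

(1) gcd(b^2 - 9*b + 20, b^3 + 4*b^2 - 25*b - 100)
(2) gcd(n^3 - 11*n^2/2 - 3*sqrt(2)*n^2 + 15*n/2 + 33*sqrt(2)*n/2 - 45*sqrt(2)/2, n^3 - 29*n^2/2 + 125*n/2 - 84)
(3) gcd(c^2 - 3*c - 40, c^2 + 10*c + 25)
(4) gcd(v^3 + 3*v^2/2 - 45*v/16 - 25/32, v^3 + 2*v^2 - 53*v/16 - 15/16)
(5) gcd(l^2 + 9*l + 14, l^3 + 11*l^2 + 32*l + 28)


(1) = b - 5
(2) = gcd((n - 3)*(n - 5/2)*(n - 3*sqrt(2)), (n - 8)*(n - 7/2)*(n - 3)) = n - 3
(3) = c + 5
(4) = v^2 - v - 5/16
(5) = gcd((l + 2)*(l + 7), (l + 2)^2*(l + 7)) = l^2 + 9*l + 14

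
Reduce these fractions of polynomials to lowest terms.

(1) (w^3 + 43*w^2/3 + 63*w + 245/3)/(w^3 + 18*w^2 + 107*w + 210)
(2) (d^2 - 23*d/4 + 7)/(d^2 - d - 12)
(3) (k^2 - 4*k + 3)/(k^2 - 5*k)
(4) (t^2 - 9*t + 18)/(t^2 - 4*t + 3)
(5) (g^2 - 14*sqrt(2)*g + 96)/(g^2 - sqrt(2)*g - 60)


(1) = (3*w + 7)/(3*w + 18)
(2) = (4*d - 7)/(4*d + 12)
(3) = (k^2 - 4*k + 3)/(k^2 - 5*k)
(4) = (t - 6)/(t - 1)
(5) = (g - 8*sqrt(2))/(g + 5*sqrt(2))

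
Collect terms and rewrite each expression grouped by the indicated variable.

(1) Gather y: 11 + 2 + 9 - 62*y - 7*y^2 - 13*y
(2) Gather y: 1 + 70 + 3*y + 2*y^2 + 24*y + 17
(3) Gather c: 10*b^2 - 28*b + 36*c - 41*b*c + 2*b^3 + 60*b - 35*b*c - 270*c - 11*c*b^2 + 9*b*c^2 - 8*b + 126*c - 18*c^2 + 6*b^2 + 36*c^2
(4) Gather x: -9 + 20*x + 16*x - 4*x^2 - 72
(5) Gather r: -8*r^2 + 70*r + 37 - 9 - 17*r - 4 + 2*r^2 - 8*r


(1) = -7*y^2 - 75*y + 22
(2) = 2*y^2 + 27*y + 88
(3) = 2*b^3 + 16*b^2 + 24*b + c^2*(9*b + 18) + c*(-11*b^2 - 76*b - 108)
(4) = -4*x^2 + 36*x - 81
(5) = -6*r^2 + 45*r + 24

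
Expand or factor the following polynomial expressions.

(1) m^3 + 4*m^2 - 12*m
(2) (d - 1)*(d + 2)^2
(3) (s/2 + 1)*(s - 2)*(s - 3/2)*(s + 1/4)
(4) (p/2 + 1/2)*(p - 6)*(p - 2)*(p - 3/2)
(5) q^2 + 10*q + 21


(1) = m*(m - 2)*(m + 6)
(2) = d^3 + 3*d^2 - 4
(3) = s^4/2 - 5*s^3/8 - 35*s^2/16 + 5*s/2 + 3/4
(4) = p^4/2 - 17*p^3/4 + 29*p^2/4 + 3*p - 9
(5) = (q + 3)*(q + 7)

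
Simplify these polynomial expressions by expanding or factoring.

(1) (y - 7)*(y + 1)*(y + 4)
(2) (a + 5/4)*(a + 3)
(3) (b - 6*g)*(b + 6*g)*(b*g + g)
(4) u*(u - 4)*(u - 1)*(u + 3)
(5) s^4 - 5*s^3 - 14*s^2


(1) = y^3 - 2*y^2 - 31*y - 28
(2) = a^2 + 17*a/4 + 15/4
(3) = b^3*g + b^2*g - 36*b*g^3 - 36*g^3
(4) = u^4 - 2*u^3 - 11*u^2 + 12*u
(5) = s^2*(s - 7)*(s + 2)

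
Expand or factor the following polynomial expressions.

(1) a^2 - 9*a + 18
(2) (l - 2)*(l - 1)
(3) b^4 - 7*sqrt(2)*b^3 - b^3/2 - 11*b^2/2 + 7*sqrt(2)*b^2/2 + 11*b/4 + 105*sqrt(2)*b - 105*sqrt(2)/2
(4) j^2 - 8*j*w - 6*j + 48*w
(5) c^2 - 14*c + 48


(1) = (a - 6)*(a - 3)
(2) = l^2 - 3*l + 2
(3) = (b - 1/2)*(b - 6*sqrt(2))*(b - 7*sqrt(2)/2)*(b + 5*sqrt(2)/2)
(4) = (j - 6)*(j - 8*w)
(5) = (c - 8)*(c - 6)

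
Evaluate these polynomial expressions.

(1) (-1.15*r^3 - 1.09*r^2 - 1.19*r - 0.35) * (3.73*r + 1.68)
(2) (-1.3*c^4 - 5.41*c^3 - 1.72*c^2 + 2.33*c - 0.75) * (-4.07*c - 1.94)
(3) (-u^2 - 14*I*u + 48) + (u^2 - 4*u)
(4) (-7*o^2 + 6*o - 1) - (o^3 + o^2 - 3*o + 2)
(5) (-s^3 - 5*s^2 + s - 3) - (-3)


(1) = -4.2895*r^4 - 5.9977*r^3 - 6.2699*r^2 - 3.3047*r - 0.588
(2) = 5.291*c^5 + 24.5407*c^4 + 17.4958*c^3 - 6.1463*c^2 - 1.4677*c + 1.455
(3) = -4*u - 14*I*u + 48
(4) = -o^3 - 8*o^2 + 9*o - 3
(5) = -s^3 - 5*s^2 + s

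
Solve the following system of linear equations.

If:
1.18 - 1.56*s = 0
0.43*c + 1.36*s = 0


Then:
c = -2.39
s = 0.76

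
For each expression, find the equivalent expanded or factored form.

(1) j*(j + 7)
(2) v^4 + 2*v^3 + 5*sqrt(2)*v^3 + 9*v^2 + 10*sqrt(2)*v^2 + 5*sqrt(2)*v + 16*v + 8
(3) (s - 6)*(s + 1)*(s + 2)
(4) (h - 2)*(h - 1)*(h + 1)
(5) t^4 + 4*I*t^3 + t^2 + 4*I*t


(1) = j^2 + 7*j
(2) = (v + 1)^2*(v + sqrt(2))*(v + 4*sqrt(2))
(3) = s^3 - 3*s^2 - 16*s - 12
(4) = h^3 - 2*h^2 - h + 2
(5) = t*(t - I)*(t + I)*(t + 4*I)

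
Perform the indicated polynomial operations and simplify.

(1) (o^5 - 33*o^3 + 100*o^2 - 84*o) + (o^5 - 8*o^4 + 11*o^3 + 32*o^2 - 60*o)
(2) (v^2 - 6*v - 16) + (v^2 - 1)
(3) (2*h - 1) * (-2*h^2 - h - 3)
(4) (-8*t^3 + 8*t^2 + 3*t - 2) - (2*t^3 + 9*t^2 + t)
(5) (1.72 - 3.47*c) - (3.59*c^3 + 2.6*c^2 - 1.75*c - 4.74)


(1) = 2*o^5 - 8*o^4 - 22*o^3 + 132*o^2 - 144*o
(2) = 2*v^2 - 6*v - 17
(3) = -4*h^3 - 5*h + 3
(4) = -10*t^3 - t^2 + 2*t - 2
(5) = -3.59*c^3 - 2.6*c^2 - 1.72*c + 6.46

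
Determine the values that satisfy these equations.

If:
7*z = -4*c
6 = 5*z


Then:
c = -21/10
z = 6/5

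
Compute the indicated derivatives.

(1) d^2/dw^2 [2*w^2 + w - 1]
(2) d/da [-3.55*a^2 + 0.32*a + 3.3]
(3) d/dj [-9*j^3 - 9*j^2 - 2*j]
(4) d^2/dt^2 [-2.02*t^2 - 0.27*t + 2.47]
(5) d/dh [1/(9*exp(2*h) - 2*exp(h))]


(1) = 4
(2) = 0.32 - 7.1*a
(3) = -27*j^2 - 18*j - 2
(4) = -4.04000000000000
(5) = 2*(1 - 9*exp(h))*exp(-h)/(9*exp(h) - 2)^2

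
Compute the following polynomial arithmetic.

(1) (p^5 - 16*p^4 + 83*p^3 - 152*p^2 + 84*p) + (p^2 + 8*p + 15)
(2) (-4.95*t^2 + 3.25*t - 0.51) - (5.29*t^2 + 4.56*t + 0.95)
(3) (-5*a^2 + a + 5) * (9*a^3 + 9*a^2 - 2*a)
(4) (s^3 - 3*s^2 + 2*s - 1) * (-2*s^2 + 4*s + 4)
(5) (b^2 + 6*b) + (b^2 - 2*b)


(1) = p^5 - 16*p^4 + 83*p^3 - 151*p^2 + 92*p + 15
(2) = -10.24*t^2 - 1.31*t - 1.46
(3) = -45*a^5 - 36*a^4 + 64*a^3 + 43*a^2 - 10*a
(4) = -2*s^5 + 10*s^4 - 12*s^3 - 2*s^2 + 4*s - 4
(5) = 2*b^2 + 4*b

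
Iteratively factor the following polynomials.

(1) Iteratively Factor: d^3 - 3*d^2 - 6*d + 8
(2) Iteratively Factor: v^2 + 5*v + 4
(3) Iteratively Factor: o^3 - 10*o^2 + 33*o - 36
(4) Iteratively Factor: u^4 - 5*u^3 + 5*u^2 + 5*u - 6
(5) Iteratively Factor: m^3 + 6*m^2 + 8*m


(1) = (d + 2)*(d^2 - 5*d + 4) = (d - 4)*(d + 2)*(d - 1)
(2) = (v + 4)*(v + 1)
(3) = (o - 3)*(o^2 - 7*o + 12) = (o - 4)*(o - 3)*(o - 3)
(4) = (u + 1)*(u^3 - 6*u^2 + 11*u - 6) = (u - 3)*(u + 1)*(u^2 - 3*u + 2) = (u - 3)*(u - 1)*(u + 1)*(u - 2)
(5) = (m + 4)*(m^2 + 2*m) = m*(m + 4)*(m + 2)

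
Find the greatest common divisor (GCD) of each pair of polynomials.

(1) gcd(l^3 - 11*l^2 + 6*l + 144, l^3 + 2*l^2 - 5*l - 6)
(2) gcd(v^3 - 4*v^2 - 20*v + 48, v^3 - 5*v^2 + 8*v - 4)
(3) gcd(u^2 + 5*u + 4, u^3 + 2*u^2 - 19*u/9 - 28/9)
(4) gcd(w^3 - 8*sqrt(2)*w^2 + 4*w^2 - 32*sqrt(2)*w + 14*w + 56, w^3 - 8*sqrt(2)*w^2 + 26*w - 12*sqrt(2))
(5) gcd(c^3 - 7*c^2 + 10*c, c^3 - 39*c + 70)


(1) = gcd((l - 8)*(l - 6)*(l + 3), (l - 2)*(l + 1)*(l + 3)) = l + 3
(2) = gcd((v - 6)*(v - 2)*(v + 4), (v - 2)^2*(v - 1)) = v - 2
(3) = gcd((u + 1)*(u + 4), (u - 4/3)*(u + 1)*(u + 7/3)) = u + 1
(4) = w - sqrt(2)
(5) = c^2 - 7*c + 10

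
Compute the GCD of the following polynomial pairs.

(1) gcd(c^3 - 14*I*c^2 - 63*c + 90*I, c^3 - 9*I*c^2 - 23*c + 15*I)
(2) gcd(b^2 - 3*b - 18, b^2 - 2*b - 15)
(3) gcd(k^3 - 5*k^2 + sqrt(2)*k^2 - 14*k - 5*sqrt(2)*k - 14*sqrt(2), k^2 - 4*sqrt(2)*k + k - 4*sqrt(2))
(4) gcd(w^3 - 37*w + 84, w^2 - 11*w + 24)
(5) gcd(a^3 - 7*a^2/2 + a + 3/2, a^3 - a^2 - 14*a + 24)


(1) = gcd((c - 6*I)*(c - 5*I)*(c - 3*I), (c - 5*I)*(c - 3*I)*(c - I)) = c^2 - 8*I*c - 15
(2) = b + 3
(3) = gcd((k - 7)*(k + 2)*(k + sqrt(2)), (k + 1)*(k - 4*sqrt(2))) = 1
(4) = gcd((w - 4)*(w - 3)*(w + 7), (w - 8)*(w - 3)) = w - 3
(5) = gcd((a - 3)*(a - 1)*(a + 1/2), (a - 3)*(a - 2)*(a + 4)) = a - 3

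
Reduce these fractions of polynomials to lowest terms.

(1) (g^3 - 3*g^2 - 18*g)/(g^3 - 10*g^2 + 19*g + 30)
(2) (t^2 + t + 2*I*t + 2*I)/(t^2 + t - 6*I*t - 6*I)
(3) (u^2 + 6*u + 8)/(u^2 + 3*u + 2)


(1) = (g^2 + 3*g)/(g^2 - 4*g - 5)
(2) = (t + 2*I)/(t - 6*I)
(3) = (u + 4)/(u + 1)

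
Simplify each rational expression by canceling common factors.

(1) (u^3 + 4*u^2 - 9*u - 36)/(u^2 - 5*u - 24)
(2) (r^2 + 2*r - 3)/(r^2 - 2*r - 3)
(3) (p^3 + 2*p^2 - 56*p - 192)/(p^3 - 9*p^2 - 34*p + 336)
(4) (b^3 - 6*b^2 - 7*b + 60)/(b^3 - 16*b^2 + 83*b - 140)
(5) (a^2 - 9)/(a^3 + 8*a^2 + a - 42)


(1) = (u^2 + u - 12)/(u - 8)
(2) = (r^2 + 2*r - 3)/(r^2 - 2*r - 3)
(3) = (p + 4)/(p - 7)
(4) = (b + 3)/(b - 7)
(5) = (a - 3)/(a^2 + 5*a - 14)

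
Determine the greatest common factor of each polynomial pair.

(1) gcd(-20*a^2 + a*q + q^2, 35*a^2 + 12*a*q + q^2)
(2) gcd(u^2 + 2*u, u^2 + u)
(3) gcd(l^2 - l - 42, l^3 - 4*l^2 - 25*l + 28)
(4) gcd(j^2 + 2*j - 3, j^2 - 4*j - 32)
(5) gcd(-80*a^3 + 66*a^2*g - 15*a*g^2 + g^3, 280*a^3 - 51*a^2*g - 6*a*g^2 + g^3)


(1) = 5*a + q
(2) = u
(3) = gcd((l - 7)*(l + 6), (l - 7)*(l - 1)*(l + 4)) = l - 7
(4) = 1
(5) = 40*a^2 - 13*a*g + g^2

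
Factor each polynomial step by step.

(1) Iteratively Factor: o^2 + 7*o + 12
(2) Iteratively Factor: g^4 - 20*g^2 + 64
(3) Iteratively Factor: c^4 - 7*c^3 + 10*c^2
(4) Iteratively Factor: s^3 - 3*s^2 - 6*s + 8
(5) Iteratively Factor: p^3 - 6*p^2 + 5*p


(1) = (o + 4)*(o + 3)
(2) = (g + 4)*(g^3 - 4*g^2 - 4*g + 16) = (g + 2)*(g + 4)*(g^2 - 6*g + 8) = (g - 4)*(g + 2)*(g + 4)*(g - 2)
(3) = (c - 5)*(c^3 - 2*c^2) = c*(c - 5)*(c^2 - 2*c) = c^2*(c - 5)*(c - 2)
(4) = (s - 4)*(s^2 + s - 2) = (s - 4)*(s - 1)*(s + 2)
(5) = (p)*(p^2 - 6*p + 5) = p*(p - 5)*(p - 1)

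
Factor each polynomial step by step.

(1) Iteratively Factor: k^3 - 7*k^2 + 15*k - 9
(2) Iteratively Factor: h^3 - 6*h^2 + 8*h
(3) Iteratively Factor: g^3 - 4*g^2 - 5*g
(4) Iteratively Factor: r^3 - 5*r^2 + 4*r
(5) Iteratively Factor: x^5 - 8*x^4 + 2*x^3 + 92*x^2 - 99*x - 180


(1) = (k - 1)*(k^2 - 6*k + 9) = (k - 3)*(k - 1)*(k - 3)
(2) = (h - 4)*(h^2 - 2*h) = h*(h - 4)*(h - 2)
(3) = (g)*(g^2 - 4*g - 5) = g*(g - 5)*(g + 1)
(4) = (r - 4)*(r^2 - r) = r*(r - 4)*(r - 1)
(5) = (x - 4)*(x^4 - 4*x^3 - 14*x^2 + 36*x + 45) = (x - 4)*(x - 3)*(x^3 - x^2 - 17*x - 15) = (x - 4)*(x - 3)*(x + 1)*(x^2 - 2*x - 15) = (x - 4)*(x - 3)*(x + 1)*(x + 3)*(x - 5)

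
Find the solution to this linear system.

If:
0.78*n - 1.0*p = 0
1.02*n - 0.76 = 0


Then:
n = 0.75
p = 0.58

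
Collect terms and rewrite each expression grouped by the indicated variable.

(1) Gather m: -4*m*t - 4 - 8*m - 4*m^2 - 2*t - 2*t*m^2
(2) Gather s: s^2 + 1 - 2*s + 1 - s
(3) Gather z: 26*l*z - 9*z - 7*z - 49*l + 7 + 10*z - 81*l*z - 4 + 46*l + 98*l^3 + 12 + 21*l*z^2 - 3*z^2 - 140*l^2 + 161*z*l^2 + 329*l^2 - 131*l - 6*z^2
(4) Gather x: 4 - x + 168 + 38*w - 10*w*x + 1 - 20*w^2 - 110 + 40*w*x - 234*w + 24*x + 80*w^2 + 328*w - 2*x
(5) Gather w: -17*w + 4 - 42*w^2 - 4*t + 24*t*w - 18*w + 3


(1) = m^2*(-2*t - 4) + m*(-4*t - 8) - 2*t - 4
(2) = s^2 - 3*s + 2
(3) = 98*l^3 + 189*l^2 - 134*l + z^2*(21*l - 9) + z*(161*l^2 - 55*l - 6) + 15
(4) = 60*w^2 + 132*w + x*(30*w + 21) + 63
(5) = -4*t - 42*w^2 + w*(24*t - 35) + 7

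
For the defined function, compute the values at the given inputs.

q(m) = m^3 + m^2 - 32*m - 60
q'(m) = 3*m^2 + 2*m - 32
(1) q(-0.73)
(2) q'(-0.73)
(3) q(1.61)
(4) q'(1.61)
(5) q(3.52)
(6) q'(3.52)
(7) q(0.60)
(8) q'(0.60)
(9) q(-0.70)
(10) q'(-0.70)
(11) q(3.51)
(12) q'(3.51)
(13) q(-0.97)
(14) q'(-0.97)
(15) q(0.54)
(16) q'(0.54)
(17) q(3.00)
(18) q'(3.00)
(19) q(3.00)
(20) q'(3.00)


(1) = -36.50
(2) = -31.86
(3) = -104.75
(4) = -21.00
(5) = -116.64
(6) = 12.21
(7) = -78.62
(8) = -29.72
(9) = -37.45
(10) = -31.93
(11) = -116.76
(12) = 11.98
(13) = -28.93
(14) = -31.12
(15) = -76.83
(16) = -30.05
(17) = -120.00
(18) = 1.00
(19) = -120.00
(20) = 1.00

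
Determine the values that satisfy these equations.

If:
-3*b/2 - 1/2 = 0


Then:
b = -1/3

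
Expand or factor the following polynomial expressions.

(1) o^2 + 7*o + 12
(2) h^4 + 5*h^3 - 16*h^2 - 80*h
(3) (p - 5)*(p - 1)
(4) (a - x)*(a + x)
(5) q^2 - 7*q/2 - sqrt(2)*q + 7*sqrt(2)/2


(1) = (o + 3)*(o + 4)
(2) = h*(h - 4)*(h + 4)*(h + 5)
(3) = p^2 - 6*p + 5
(4) = a^2 - x^2
(5) = (q - 7/2)*(q - sqrt(2))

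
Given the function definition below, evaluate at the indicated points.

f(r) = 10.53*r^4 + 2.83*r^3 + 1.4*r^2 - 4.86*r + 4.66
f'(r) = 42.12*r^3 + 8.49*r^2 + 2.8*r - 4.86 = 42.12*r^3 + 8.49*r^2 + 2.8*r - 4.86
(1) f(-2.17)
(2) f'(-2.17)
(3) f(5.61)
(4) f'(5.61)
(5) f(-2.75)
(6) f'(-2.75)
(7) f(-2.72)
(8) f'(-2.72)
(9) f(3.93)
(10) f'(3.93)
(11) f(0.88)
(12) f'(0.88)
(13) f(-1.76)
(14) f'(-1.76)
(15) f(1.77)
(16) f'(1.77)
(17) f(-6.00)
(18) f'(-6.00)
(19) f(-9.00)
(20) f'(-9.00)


(1) = 226.37
(2) = -401.35
(3) = 10951.01
(4) = 7714.69
(5) = 571.98
(6) = -824.32
(7) = 547.66
(8) = -797.27
(9) = 2690.84
(10) = 2693.89
(11) = 9.71
(12) = 32.88
(13) = 103.16
(14) = -213.12
(15) = 119.49
(16) = 260.26
(17) = 13119.82
(18) = -8813.94
(19) = 67186.06
(20) = -30047.85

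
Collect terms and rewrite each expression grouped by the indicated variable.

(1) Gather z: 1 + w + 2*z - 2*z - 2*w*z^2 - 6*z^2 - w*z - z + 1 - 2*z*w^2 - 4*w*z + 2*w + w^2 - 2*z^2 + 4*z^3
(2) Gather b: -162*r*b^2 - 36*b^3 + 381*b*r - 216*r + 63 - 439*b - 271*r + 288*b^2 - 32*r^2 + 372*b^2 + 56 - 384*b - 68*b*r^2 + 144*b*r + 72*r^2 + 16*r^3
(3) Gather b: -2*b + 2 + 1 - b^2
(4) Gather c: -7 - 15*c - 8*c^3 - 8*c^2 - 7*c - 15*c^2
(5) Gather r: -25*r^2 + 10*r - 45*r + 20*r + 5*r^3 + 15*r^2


(1) = w^2 + 3*w + 4*z^3 + z^2*(-2*w - 8) + z*(-2*w^2 - 5*w - 1) + 2
(2) = -36*b^3 + b^2*(660 - 162*r) + b*(-68*r^2 + 525*r - 823) + 16*r^3 + 40*r^2 - 487*r + 119
(3) = -b^2 - 2*b + 3
(4) = -8*c^3 - 23*c^2 - 22*c - 7
(5) = 5*r^3 - 10*r^2 - 15*r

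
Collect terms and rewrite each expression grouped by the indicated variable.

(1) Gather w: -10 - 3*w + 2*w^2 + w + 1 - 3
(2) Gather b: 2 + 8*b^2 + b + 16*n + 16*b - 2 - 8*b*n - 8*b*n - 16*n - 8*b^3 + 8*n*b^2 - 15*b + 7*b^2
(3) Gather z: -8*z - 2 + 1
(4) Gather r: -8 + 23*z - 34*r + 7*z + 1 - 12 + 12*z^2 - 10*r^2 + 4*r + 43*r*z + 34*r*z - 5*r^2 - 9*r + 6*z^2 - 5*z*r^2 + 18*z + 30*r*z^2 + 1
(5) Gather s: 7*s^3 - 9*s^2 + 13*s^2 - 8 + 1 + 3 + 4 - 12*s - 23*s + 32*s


(1) = 2*w^2 - 2*w - 12
(2) = -8*b^3 + b^2*(8*n + 15) + b*(2 - 16*n)
(3) = -8*z - 1
(4) = r^2*(-5*z - 15) + r*(30*z^2 + 77*z - 39) + 18*z^2 + 48*z - 18
(5) = 7*s^3 + 4*s^2 - 3*s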